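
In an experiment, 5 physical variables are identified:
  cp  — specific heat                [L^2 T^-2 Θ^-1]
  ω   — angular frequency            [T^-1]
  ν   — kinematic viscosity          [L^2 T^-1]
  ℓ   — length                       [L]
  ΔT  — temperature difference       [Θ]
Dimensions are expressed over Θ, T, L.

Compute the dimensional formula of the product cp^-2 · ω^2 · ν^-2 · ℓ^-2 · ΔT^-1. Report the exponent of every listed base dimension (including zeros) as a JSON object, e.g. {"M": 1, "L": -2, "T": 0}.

Dimensional matrix (Θ×T×L by cp×ω×ν×ℓ×ΔT):
  Θ: [-1  0  0  0  1]
  T: [-2 -1 -1  0  0]
  L: [ 2  0  2  1  0]
  [Θ]: (-2)·-1+(2)·0+(-2)·0+(-2)·0+(-1)·1 = 1
  [T]: (-2)·-2+(2)·-1+(-2)·-1+(-2)·0+(-1)·0 = 4
  [L]: (-2)·2+(2)·0+(-2)·2+(-2)·1+(-1)·0 = -10
⇒ Θ T^4 L^-10

{"Θ": 1, "T": 4, "L": -10}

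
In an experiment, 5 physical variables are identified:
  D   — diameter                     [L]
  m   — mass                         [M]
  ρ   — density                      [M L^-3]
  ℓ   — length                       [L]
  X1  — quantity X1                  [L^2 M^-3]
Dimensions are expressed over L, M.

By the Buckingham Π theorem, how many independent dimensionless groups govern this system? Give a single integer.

3

Write exponents as rows L,M / cols D,m,ρ,ℓ,X1:
  L: [ 1  0 -3  1  2]
  M: [ 0  1  1  0 -3]
Row reduction gives pivot columns D,m; rank = 2
Π count = n − r = 5 − 2 = 3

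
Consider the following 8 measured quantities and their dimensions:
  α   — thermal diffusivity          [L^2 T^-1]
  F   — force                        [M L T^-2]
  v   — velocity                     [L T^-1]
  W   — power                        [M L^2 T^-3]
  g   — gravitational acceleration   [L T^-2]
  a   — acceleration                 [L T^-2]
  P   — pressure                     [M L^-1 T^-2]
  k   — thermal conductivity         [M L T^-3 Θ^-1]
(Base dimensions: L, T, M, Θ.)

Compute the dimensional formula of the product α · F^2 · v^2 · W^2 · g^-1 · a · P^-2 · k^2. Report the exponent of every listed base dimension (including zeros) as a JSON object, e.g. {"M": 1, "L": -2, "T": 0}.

Write exponents as rows L,T,M,Θ / cols α,F,v,W,g,a,P,k:
  L: [ 2  1  1  2  1  1 -1  1]
  T: [-1 -2 -1 -3 -2 -2 -2 -3]
  M: [ 0  1  0  1  0  0  1  1]
  Θ: [ 0  0  0  0  0  0  0 -1]
  [L]: (1)·2+(2)·1+(2)·1+(2)·2+(-1)·1+(1)·1+(-2)·-1+(2)·1 = 14
  [T]: (1)·-1+(2)·-2+(2)·-1+(2)·-3+(-1)·-2+(1)·-2+(-2)·-2+(2)·-3 = -15
  [M]: (1)·0+(2)·1+(2)·0+(2)·1+(-1)·0+(1)·0+(-2)·1+(2)·1 = 4
  [Θ]: (1)·0+(2)·0+(2)·0+(2)·0+(-1)·0+(1)·0+(-2)·0+(2)·-1 = -2
⇒ L^14 T^-15 M^4 Θ^-2

{"L": 14, "T": -15, "M": 4, "Θ": -2}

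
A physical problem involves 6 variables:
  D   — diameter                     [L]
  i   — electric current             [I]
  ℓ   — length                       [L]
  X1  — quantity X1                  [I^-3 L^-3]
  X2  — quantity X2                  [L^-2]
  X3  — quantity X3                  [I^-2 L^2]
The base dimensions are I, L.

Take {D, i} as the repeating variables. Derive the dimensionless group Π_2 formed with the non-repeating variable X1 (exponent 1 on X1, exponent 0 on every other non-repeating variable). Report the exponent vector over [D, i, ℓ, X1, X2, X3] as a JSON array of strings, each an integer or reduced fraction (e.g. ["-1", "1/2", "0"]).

Dimensional matrix (I×L by D×i×ℓ×X1×X2×X3):
  I: [ 0  1  0 -3  0 -2]
  L: [ 1  0  1 -3 -2  2]
RREF → pivots at {D,i} ⇒ r = 2
Pivot set = {D,i}, free = {ℓ,X1,X2,X3}
RREF:
  r0: [   1    0    1   -3   -2    2]
  r1: [   0    1    0   -3    0   -2]
Fix exponent of X1 at 1, ℓ at 0, X2 at 0, X3 at 0; solve each RREF row for its pivot's exponent:
  r0: exp(D) + (-3)·1 = 0 ⇒ exp(D) = 3
  r1: exp(i) + (-3)·1 = 0 ⇒ exp(i) = 3
Π_2 = D^3 · i^3 · X1

["3", "3", "0", "1", "0", "0"]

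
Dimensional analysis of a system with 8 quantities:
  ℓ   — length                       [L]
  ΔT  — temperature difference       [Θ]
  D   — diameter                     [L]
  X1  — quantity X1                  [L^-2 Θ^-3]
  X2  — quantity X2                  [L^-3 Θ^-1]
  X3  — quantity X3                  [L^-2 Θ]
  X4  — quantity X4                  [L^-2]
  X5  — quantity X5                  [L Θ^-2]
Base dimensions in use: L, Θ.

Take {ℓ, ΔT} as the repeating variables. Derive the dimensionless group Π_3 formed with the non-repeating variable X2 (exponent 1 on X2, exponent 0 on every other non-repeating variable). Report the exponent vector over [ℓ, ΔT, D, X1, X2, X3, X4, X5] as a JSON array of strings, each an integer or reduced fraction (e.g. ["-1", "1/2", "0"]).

Exponent matrix [L,Θ] × [ℓ,ΔT,D,X1,X2,X3,X4,X5]:
  L: [ 1  0  1 -2 -3 -2 -2  1]
  Θ: [ 0  1  0 -3 -1  1  0 -2]
RREF → pivots at {ℓ,ΔT} ⇒ r = 2
Repeat: ℓ,ΔT; free: D,X1,X2,X3,X4,X5
RREF:
  r0: [   1    0    1   -2   -3   -2   -2    1]
  r1: [   0    1    0   -3   -1    1    0   -2]
Fix exponent of X2 at 1, D at 0, X1 at 0, X3 at 0, X4 at 0, X5 at 0; solve each RREF row for its pivot's exponent:
  r0: exp(ℓ) + (-3)·1 = 0 ⇒ exp(ℓ) = 3
  r1: exp(ΔT) + (-1)·1 = 0 ⇒ exp(ΔT) = 1
Π_3 = ℓ^3 · ΔT · X2

["3", "1", "0", "0", "1", "0", "0", "0"]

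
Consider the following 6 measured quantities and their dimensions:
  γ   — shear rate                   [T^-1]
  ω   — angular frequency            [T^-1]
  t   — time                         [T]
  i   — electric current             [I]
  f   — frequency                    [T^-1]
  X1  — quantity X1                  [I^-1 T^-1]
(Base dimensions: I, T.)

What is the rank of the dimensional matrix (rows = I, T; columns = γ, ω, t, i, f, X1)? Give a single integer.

Write exponents as rows I,T / cols γ,ω,t,i,f,X1:
  I: [ 0  0  0  1  0 -1]
  T: [-1 -1  1  0 -1 -1]
Row reduction gives pivot columns γ,i; rank = 2

2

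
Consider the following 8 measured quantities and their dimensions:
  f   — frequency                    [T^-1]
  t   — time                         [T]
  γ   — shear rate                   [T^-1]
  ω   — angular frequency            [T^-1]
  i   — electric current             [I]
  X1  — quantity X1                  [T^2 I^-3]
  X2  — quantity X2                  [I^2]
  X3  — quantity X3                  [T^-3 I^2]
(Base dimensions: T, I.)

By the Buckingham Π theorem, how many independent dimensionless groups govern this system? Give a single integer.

Write exponents as rows T,I / cols f,t,γ,ω,i,X1,X2,X3:
  T: [-1  1 -1 -1  0  2  0 -3]
  I: [ 0  0  0  0  1 -3  2  2]
Row reduction gives pivot columns f,i; rank = 2
n=8, r=2 ⇒ 6 dimensionless groups

6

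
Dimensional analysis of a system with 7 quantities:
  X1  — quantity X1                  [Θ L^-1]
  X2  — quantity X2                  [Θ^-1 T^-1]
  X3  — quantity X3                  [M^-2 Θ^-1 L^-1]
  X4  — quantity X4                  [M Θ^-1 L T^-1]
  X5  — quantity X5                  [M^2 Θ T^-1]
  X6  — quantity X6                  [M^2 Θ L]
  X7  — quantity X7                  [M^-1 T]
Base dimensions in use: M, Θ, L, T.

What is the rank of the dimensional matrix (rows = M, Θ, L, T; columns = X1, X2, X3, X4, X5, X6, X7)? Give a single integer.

3

Exponent matrix [M,Θ,L,T] × [X1,X2,X3,X4,X5,X6,X7]:
  M: [ 0  0 -2  1  2  2 -1]
  Θ: [ 1 -1 -1 -1  1  1  0]
  L: [-1  0 -1  1  0  1  0]
  T: [ 0 -1  0 -1 -1  0  1]
RREF → pivots at {X1,X2,X3} ⇒ r = 3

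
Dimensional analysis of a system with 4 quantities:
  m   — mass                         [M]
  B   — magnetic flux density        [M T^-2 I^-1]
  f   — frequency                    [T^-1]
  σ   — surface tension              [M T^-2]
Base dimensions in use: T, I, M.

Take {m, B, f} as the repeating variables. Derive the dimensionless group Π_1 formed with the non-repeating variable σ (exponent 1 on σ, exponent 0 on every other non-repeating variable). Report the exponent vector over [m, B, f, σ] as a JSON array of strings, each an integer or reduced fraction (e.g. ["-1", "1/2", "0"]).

["-1", "0", "-2", "1"]

Dimensional matrix (T×I×M by m×B×f×σ):
  T: [ 0 -2 -1 -2]
  I: [ 0 -1  0  0]
  M: [ 1  1  0  1]
Echelon form has 3 nonzero rows (pivots: m,B,f)
Pivot set = {m,B,f}, free = {σ}
RREF:
  r0: [   1    0    0    1]
  r1: [   0    1    0    0]
  r2: [   0    0    1    2]
Fix exponent of σ at 1; solve each RREF row for its pivot's exponent:
  r0: exp(m) + (1)·1 = 0 ⇒ exp(m) = -1
  r1: exp(B) + (0)·1 = 0 ⇒ exp(B) = 0
  r2: exp(f) + (2)·1 = 0 ⇒ exp(f) = -2
Π_1 = m^-1 · f^-2 · σ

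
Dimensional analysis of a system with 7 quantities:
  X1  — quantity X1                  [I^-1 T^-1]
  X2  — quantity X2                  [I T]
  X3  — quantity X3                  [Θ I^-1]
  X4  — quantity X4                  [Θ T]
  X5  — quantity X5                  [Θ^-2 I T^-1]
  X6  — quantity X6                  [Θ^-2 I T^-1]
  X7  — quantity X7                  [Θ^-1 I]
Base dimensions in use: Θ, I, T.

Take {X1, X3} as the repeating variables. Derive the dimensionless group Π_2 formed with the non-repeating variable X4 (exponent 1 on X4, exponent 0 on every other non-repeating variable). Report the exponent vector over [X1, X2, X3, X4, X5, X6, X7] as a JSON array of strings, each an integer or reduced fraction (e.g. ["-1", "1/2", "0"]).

["1", "0", "-1", "1", "0", "0", "0"]

Write exponents as rows Θ,I,T / cols X1,X2,X3,X4,X5,X6,X7:
  Θ: [ 0  0  1  1 -2 -2 -1]
  I: [-1  1 -1  0  1  1  1]
  T: [-1  1  0  1 -1 -1  0]
Row reduction gives pivot columns X1,X3; rank = 2
Repeat: X1,X3; free: X2,X4,X5,X6,X7
RREF:
  r0: [   1   -1    0   -1    1    1    0]
  r1: [   0    0    1    1   -2   -2   -1]
  r2: [   0    0    0    0    0    0    0]
Fix exponent of X4 at 1, X2 at 0, X5 at 0, X6 at 0, X7 at 0; solve each RREF row for its pivot's exponent:
  r0: exp(X1) + (-1)·1 = 0 ⇒ exp(X1) = 1
  r1: exp(X3) + (1)·1 = 0 ⇒ exp(X3) = -1
Π_2 = X1 · X3^-1 · X4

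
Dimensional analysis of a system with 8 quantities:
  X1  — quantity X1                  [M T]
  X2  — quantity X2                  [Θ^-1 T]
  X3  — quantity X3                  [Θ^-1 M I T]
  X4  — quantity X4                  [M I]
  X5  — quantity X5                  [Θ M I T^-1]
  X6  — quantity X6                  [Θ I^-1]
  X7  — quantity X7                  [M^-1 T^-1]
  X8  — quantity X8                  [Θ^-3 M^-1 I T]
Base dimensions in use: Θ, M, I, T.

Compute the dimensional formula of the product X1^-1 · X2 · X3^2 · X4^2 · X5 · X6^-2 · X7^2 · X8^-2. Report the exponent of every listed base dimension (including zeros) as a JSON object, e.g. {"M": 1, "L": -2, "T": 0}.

{"Θ": 2, "M": 4, "I": 5, "T": -3}

Dimensional matrix (Θ×M×I×T by X1×X2×X3×X4×X5×X6×X7×X8):
  Θ: [ 0 -1 -1  0  1  1  0 -3]
  M: [ 1  0  1  1  1  0 -1 -1]
  I: [ 0  0  1  1  1 -1  0  1]
  T: [ 1  1  1  0 -1  0 -1  1]
  [Θ]: (-1)·0+(1)·-1+(2)·-1+(2)·0+(1)·1+(-2)·1+(2)·0+(-2)·-3 = 2
  [M]: (-1)·1+(1)·0+(2)·1+(2)·1+(1)·1+(-2)·0+(2)·-1+(-2)·-1 = 4
  [I]: (-1)·0+(1)·0+(2)·1+(2)·1+(1)·1+(-2)·-1+(2)·0+(-2)·1 = 5
  [T]: (-1)·1+(1)·1+(2)·1+(2)·0+(1)·-1+(-2)·0+(2)·-1+(-2)·1 = -3
⇒ Θ^2 M^4 I^5 T^-3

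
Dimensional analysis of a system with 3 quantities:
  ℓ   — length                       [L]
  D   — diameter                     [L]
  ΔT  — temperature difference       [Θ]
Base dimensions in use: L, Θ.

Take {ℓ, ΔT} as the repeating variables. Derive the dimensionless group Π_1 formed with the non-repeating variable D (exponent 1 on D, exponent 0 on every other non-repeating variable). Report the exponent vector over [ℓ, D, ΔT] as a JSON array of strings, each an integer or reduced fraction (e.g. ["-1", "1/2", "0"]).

["-1", "1", "0"]

Write exponents as rows L,Θ / cols ℓ,D,ΔT:
  L: [ 1  1  0]
  Θ: [ 0  0  1]
Row reduction gives pivot columns ℓ,ΔT; rank = 2
Repeat: ℓ,ΔT; free: D
RREF:
  r0: [   1    1    0]
  r1: [   0    0    1]
Fix exponent of D at 1; solve each RREF row for its pivot's exponent:
  r0: exp(ℓ) + (1)·1 = 0 ⇒ exp(ℓ) = -1
  r1: exp(ΔT) + (0)·1 = 0 ⇒ exp(ΔT) = 0
Π_1 = ℓ^-1 · D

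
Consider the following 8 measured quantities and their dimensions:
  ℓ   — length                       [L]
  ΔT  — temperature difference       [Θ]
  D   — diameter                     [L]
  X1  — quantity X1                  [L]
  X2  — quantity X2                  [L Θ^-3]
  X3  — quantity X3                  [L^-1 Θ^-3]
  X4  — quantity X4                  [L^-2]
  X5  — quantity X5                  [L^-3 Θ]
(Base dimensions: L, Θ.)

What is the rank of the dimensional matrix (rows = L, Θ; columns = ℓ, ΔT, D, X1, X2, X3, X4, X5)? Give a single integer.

Write exponents as rows L,Θ / cols ℓ,ΔT,D,X1,X2,X3,X4,X5:
  L: [ 1  0  1  1  1 -1 -2 -3]
  Θ: [ 0  1  0  0 -3 -3  0  1]
Row reduction gives pivot columns ℓ,ΔT; rank = 2

2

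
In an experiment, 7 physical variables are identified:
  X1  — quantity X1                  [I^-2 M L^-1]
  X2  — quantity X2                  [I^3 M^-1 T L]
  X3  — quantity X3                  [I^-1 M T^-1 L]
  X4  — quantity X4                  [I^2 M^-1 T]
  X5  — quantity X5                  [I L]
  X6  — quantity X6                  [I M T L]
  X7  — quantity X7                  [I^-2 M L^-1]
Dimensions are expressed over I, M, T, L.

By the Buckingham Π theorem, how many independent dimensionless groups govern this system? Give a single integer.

Exponent matrix [I,M,T,L] × [X1,X2,X3,X4,X5,X6,X7]:
  I: [-2  3 -1  2  1  1 -2]
  M: [ 1 -1  1 -1  0  1  1]
  T: [ 0  1 -1  1  0  1  0]
  L: [-1  1  1  0  1  1 -1]
Echelon form has 3 nonzero rows (pivots: X1,X2,X3)
Π count = n − r = 7 − 3 = 4

4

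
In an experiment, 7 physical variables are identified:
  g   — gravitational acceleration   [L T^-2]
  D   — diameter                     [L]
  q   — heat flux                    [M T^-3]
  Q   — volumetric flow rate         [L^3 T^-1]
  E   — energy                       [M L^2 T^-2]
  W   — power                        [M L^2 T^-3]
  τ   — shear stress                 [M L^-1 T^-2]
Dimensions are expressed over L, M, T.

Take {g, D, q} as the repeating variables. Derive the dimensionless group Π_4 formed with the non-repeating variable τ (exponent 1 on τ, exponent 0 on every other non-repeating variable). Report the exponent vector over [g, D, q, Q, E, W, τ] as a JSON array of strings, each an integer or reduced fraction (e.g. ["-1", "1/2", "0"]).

Write exponents as rows L,M,T / cols g,D,q,Q,E,W,τ:
  L: [ 1  1  0  3  2  2 -1]
  M: [ 0  0  1  0  1  1  1]
  T: [-2  0 -3 -1 -2 -3 -2]
Echelon form has 3 nonzero rows (pivots: g,D,q)
Pivot set = {g,D,q}, free = {Q,E,W,τ}
RREF:
  r0: [   1    0    0  1/2 -1/2    0 -1/2]
  r1: [   0    1    0  5/2  5/2    2 -1/2]
  r2: [   0    0    1    0    1    1    1]
Fix exponent of τ at 1, Q at 0, E at 0, W at 0; solve each RREF row for its pivot's exponent:
  r0: exp(g) + (-1/2)·1 = 0 ⇒ exp(g) = 1/2
  r1: exp(D) + (-1/2)·1 = 0 ⇒ exp(D) = 1/2
  r2: exp(q) + (1)·1 = 0 ⇒ exp(q) = -1
Π_4 = g^(1/2) · D^(1/2) · q^-1 · τ

["1/2", "1/2", "-1", "0", "0", "0", "1"]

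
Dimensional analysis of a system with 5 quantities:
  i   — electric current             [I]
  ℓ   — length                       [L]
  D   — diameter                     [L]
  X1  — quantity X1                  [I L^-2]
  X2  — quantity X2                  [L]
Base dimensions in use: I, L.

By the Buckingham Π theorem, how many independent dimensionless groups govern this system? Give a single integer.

Dimensional matrix (I×L by i×ℓ×D×X1×X2):
  I: [ 1  0  0  1  0]
  L: [ 0  1  1 -2  1]
Echelon form has 2 nonzero rows (pivots: i,ℓ)
5 vars − rank 2 = 3 Π groups

3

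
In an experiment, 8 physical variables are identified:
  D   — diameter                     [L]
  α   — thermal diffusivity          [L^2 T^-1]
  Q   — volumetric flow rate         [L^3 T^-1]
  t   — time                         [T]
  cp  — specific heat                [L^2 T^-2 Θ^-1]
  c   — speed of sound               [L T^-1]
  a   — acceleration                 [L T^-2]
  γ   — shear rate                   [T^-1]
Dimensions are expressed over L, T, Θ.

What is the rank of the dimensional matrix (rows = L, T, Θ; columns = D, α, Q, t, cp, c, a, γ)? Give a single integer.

Dimensional matrix (L×T×Θ by D×α×Q×t×cp×c×a×γ):
  L: [ 1  2  3  0  2  1  1  0]
  T: [ 0 -1 -1  1 -2 -1 -2 -1]
  Θ: [ 0  0  0  0 -1  0  0  0]
Row reduction gives pivot columns D,α,cp; rank = 3

3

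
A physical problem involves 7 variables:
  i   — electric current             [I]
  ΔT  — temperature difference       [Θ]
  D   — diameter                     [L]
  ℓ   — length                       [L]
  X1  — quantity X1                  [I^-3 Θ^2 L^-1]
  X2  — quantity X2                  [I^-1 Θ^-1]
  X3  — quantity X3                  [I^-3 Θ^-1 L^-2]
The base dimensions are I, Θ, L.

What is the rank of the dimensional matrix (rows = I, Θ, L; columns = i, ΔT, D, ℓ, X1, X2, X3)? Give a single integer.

3

Dimensional matrix (I×Θ×L by i×ΔT×D×ℓ×X1×X2×X3):
  I: [ 1  0  0  0 -3 -1 -3]
  Θ: [ 0  1  0  0  2 -1 -1]
  L: [ 0  0  1  1 -1  0 -2]
Row reduction gives pivot columns i,ΔT,D; rank = 3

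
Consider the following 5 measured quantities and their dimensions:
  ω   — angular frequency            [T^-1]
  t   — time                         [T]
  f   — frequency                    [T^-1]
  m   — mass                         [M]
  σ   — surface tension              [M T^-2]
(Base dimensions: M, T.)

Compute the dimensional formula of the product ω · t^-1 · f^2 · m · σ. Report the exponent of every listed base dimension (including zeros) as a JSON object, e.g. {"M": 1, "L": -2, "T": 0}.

{"M": 2, "T": -6}

Exponent matrix [M,T] × [ω,t,f,m,σ]:
  M: [ 0  0  0  1  1]
  T: [-1  1 -1  0 -2]
  [M]: (1)·0+(-1)·0+(2)·0+(1)·1+(1)·1 = 2
  [T]: (1)·-1+(-1)·1+(2)·-1+(1)·0+(1)·-2 = -6
⇒ M^2 T^-6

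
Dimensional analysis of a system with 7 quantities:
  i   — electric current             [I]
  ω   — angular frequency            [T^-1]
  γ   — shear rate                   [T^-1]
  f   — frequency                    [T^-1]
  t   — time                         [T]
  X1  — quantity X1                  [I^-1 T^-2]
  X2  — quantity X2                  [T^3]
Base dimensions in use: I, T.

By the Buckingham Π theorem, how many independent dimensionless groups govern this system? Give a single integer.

5

Write exponents as rows I,T / cols i,ω,γ,f,t,X1,X2:
  I: [ 1  0  0  0  0 -1  0]
  T: [ 0 -1 -1 -1  1 -2  3]
RREF → pivots at {i,ω} ⇒ r = 2
n=7, r=2 ⇒ 5 dimensionless groups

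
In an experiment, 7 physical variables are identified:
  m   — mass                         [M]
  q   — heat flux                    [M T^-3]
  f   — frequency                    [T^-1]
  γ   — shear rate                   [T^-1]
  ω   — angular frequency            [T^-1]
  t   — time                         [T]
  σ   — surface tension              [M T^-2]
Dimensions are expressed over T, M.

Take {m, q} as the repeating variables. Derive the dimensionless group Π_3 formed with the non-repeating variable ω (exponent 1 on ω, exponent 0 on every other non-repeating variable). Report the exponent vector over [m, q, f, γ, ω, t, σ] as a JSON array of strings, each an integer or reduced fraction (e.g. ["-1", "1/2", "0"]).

Dimensional matrix (T×M by m×q×f×γ×ω×t×σ):
  T: [ 0 -3 -1 -1 -1  1 -2]
  M: [ 1  1  0  0  0  0  1]
Echelon form has 2 nonzero rows (pivots: m,q)
Pivot set = {m,q}, free = {f,γ,ω,t,σ}
RREF:
  r0: [   1    0 -1/3 -1/3 -1/3  1/3  1/3]
  r1: [   0    1  1/3  1/3  1/3 -1/3  2/3]
Fix exponent of ω at 1, f at 0, γ at 0, t at 0, σ at 0; solve each RREF row for its pivot's exponent:
  r0: exp(m) + (-1/3)·1 = 0 ⇒ exp(m) = 1/3
  r1: exp(q) + (1/3)·1 = 0 ⇒ exp(q) = -1/3
Π_3 = m^(1/3) · q^(-1/3) · ω

["1/3", "-1/3", "0", "0", "1", "0", "0"]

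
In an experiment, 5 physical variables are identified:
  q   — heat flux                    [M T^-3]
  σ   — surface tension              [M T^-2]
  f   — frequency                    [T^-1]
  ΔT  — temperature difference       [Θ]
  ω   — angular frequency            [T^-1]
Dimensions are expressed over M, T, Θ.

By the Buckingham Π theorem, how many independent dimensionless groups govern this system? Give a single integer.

Write exponents as rows M,T,Θ / cols q,σ,f,ΔT,ω:
  M: [ 1  1  0  0  0]
  T: [-3 -2 -1  0 -1]
  Θ: [ 0  0  0  1  0]
Row reduction gives pivot columns q,σ,ΔT; rank = 3
Π count = n − r = 5 − 3 = 2

2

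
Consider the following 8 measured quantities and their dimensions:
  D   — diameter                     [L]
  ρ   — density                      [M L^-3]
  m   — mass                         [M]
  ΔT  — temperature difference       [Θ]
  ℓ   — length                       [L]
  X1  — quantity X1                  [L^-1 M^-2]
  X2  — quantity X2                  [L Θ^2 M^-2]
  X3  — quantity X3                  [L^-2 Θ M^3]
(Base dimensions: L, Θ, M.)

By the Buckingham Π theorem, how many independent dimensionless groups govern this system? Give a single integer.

Write exponents as rows L,Θ,M / cols D,ρ,m,ΔT,ℓ,X1,X2,X3:
  L: [ 1 -3  0  0  1 -1  1 -2]
  Θ: [ 0  0  0  1  0  0  2  1]
  M: [ 0  1  1  0  0 -2 -2  3]
Echelon form has 3 nonzero rows (pivots: D,ρ,ΔT)
8 vars − rank 3 = 5 Π groups

5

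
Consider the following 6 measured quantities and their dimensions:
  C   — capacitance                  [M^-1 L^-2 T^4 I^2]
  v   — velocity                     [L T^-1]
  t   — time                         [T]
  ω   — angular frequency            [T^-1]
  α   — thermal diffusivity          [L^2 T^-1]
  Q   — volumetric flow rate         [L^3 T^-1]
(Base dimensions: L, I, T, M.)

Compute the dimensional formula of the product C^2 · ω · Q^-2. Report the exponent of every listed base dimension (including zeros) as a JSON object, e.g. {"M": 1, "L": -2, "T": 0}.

Write exponents as rows L,I,T,M / cols C,v,t,ω,α,Q:
  L: [-2  1  0  0  2  3]
  I: [ 2  0  0  0  0  0]
  T: [ 4 -1  1 -1 -1 -1]
  M: [-1  0  0  0  0  0]
  [L]: (2)·-2+(1)·0+(-2)·3 = -10
  [I]: (2)·2+(1)·0+(-2)·0 = 4
  [T]: (2)·4+(1)·-1+(-2)·-1 = 9
  [M]: (2)·-1+(1)·0+(-2)·0 = -2
⇒ L^-10 I^4 T^9 M^-2

{"L": -10, "I": 4, "T": 9, "M": -2}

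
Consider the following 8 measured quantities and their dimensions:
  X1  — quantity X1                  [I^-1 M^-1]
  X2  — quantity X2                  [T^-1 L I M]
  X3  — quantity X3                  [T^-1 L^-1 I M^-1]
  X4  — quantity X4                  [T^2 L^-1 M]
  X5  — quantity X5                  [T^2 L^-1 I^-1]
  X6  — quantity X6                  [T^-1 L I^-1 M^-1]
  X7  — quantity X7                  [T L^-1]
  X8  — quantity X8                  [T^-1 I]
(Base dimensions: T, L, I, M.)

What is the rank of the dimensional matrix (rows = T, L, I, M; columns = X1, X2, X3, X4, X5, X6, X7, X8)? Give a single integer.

Write exponents as rows T,L,I,M / cols X1,X2,X3,X4,X5,X6,X7,X8:
  T: [ 0 -1 -1  2  2 -1  1 -1]
  L: [ 0  1 -1 -1 -1  1 -1  0]
  I: [-1  1  1  0 -1 -1  0  1]
  M: [-1  1 -1  1  0 -1  0  0]
Echelon form has 3 nonzero rows (pivots: X1,X2,X3)

3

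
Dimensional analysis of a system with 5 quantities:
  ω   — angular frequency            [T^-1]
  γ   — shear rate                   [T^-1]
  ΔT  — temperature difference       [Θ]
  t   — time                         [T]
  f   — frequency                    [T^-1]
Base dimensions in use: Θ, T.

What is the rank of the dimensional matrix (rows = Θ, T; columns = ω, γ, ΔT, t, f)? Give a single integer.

2

Dimensional matrix (Θ×T by ω×γ×ΔT×t×f):
  Θ: [ 0  0  1  0  0]
  T: [-1 -1  0  1 -1]
Echelon form has 2 nonzero rows (pivots: ω,ΔT)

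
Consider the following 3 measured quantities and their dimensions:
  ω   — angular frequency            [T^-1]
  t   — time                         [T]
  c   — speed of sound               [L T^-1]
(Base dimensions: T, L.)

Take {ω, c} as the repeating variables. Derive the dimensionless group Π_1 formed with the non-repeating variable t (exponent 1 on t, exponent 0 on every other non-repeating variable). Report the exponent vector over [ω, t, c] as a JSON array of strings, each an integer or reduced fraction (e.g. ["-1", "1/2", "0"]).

Exponent matrix [T,L] × [ω,t,c]:
  T: [-1  1 -1]
  L: [ 0  0  1]
RREF → pivots at {ω,c} ⇒ r = 2
Repeat: ω,c; free: t
RREF:
  r0: [   1   -1    0]
  r1: [   0    0    1]
Fix exponent of t at 1; solve each RREF row for its pivot's exponent:
  r0: exp(ω) + (-1)·1 = 0 ⇒ exp(ω) = 1
  r1: exp(c) + (0)·1 = 0 ⇒ exp(c) = 0
Π_1 = ω · t

["1", "1", "0"]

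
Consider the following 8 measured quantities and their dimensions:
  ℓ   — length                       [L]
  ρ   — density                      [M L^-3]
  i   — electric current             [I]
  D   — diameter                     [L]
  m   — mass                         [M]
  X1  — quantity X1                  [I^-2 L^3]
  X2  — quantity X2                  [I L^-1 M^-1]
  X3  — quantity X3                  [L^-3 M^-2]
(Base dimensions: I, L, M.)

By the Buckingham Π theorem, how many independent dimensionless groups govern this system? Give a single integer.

5

Exponent matrix [I,L,M] × [ℓ,ρ,i,D,m,X1,X2,X3]:
  I: [ 0  0  1  0  0 -2  1  0]
  L: [ 1 -3  0  1  0  3 -1 -3]
  M: [ 0  1  0  0  1  0 -1 -2]
RREF → pivots at {ℓ,ρ,i} ⇒ r = 3
8 vars − rank 3 = 5 Π groups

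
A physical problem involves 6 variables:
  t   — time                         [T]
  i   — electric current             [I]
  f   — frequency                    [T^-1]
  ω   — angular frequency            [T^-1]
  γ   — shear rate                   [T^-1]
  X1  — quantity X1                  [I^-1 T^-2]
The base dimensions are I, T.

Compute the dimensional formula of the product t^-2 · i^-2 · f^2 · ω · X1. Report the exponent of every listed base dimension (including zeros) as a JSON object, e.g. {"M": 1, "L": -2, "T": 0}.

{"I": -3, "T": -7}

Dimensional matrix (I×T by t×i×f×ω×γ×X1):
  I: [ 0  1  0  0  0 -1]
  T: [ 1  0 -1 -1 -1 -2]
  [I]: (-2)·0+(-2)·1+(2)·0+(1)·0+(1)·-1 = -3
  [T]: (-2)·1+(-2)·0+(2)·-1+(1)·-1+(1)·-2 = -7
⇒ I^-3 T^-7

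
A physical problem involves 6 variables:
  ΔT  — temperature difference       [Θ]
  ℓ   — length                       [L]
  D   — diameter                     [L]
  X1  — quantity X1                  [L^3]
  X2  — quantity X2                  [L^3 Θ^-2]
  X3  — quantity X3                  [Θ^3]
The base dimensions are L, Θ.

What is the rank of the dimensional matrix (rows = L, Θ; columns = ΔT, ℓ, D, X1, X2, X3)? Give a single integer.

2

Exponent matrix [L,Θ] × [ΔT,ℓ,D,X1,X2,X3]:
  L: [ 0  1  1  3  3  0]
  Θ: [ 1  0  0  0 -2  3]
Row reduction gives pivot columns ΔT,ℓ; rank = 2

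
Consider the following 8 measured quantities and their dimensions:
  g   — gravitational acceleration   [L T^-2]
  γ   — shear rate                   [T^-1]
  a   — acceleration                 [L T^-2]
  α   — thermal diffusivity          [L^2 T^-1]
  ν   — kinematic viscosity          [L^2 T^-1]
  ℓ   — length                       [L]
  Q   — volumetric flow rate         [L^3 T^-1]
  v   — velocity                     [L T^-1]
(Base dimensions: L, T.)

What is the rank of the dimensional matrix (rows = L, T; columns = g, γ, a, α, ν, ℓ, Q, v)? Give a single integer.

Dimensional matrix (L×T by g×γ×a×α×ν×ℓ×Q×v):
  L: [ 1  0  1  2  2  1  3  1]
  T: [-2 -1 -2 -1 -1  0 -1 -1]
Echelon form has 2 nonzero rows (pivots: g,γ)

2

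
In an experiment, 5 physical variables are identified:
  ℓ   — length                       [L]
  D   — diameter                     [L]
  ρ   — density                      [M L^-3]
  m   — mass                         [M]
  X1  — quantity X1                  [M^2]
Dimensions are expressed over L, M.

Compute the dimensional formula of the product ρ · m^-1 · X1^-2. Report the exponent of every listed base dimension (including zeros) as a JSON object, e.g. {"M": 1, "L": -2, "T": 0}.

Exponent matrix [L,M] × [ℓ,D,ρ,m,X1]:
  L: [ 1  1 -3  0  0]
  M: [ 0  0  1  1  2]
  [L]: (1)·-3+(-1)·0+(-2)·0 = -3
  [M]: (1)·1+(-1)·1+(-2)·2 = -4
⇒ L^-3 M^-4

{"L": -3, "M": -4}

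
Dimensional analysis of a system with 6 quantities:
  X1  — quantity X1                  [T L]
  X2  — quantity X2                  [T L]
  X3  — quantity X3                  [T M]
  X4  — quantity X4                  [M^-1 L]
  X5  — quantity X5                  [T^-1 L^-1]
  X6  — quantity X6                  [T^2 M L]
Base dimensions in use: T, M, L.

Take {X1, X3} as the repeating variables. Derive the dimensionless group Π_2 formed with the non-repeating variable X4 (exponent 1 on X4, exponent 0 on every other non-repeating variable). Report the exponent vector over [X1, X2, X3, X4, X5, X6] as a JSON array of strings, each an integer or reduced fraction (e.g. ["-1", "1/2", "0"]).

["-1", "0", "1", "1", "0", "0"]

Write exponents as rows T,M,L / cols X1,X2,X3,X4,X5,X6:
  T: [ 1  1  1  0 -1  2]
  M: [ 0  0  1 -1  0  1]
  L: [ 1  1  0  1 -1  1]
RREF → pivots at {X1,X3} ⇒ r = 2
Pivot set = {X1,X3}, free = {X2,X4,X5,X6}
RREF:
  r0: [   1    1    0    1   -1    1]
  r1: [   0    0    1   -1    0    1]
  r2: [   0    0    0    0    0    0]
Fix exponent of X4 at 1, X2 at 0, X5 at 0, X6 at 0; solve each RREF row for its pivot's exponent:
  r0: exp(X1) + (1)·1 = 0 ⇒ exp(X1) = -1
  r1: exp(X3) + (-1)·1 = 0 ⇒ exp(X3) = 1
Π_2 = X1^-1 · X3 · X4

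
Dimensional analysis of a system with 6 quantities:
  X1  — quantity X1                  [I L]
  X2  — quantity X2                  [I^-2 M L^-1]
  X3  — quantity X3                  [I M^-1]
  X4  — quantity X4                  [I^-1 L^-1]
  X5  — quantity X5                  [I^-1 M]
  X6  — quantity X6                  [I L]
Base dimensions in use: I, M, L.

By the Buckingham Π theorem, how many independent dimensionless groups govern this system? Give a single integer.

4

Exponent matrix [I,M,L] × [X1,X2,X3,X4,X5,X6]:
  I: [ 1 -2  1 -1 -1  1]
  M: [ 0  1 -1  0  1  0]
  L: [ 1 -1  0 -1  0  1]
Echelon form has 2 nonzero rows (pivots: X1,X2)
6 vars − rank 2 = 4 Π groups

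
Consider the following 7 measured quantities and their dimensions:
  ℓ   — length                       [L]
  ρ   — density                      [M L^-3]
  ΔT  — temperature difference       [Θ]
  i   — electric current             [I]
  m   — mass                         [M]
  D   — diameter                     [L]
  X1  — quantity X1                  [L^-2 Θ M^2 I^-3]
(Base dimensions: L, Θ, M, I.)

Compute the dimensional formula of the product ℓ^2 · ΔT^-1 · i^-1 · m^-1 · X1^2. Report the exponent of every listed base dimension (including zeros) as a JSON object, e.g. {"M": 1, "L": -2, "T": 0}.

{"L": -2, "Θ": 1, "M": 3, "I": -7}

Dimensional matrix (L×Θ×M×I by ℓ×ρ×ΔT×i×m×D×X1):
  L: [ 1 -3  0  0  0  1 -2]
  Θ: [ 0  0  1  0  0  0  1]
  M: [ 0  1  0  0  1  0  2]
  I: [ 0  0  0  1  0  0 -3]
  [L]: (2)·1+(-1)·0+(-1)·0+(-1)·0+(2)·-2 = -2
  [Θ]: (2)·0+(-1)·1+(-1)·0+(-1)·0+(2)·1 = 1
  [M]: (2)·0+(-1)·0+(-1)·0+(-1)·1+(2)·2 = 3
  [I]: (2)·0+(-1)·0+(-1)·1+(-1)·0+(2)·-3 = -7
⇒ L^-2 Θ M^3 I^-7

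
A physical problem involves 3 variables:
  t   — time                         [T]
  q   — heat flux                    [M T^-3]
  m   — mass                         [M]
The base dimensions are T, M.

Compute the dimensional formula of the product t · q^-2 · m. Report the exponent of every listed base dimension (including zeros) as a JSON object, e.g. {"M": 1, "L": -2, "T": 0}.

Exponent matrix [T,M] × [t,q,m]:
  T: [ 1 -3  0]
  M: [ 0  1  1]
  [T]: (1)·1+(-2)·-3+(1)·0 = 7
  [M]: (1)·0+(-2)·1+(1)·1 = -1
⇒ T^7 M^-1

{"T": 7, "M": -1}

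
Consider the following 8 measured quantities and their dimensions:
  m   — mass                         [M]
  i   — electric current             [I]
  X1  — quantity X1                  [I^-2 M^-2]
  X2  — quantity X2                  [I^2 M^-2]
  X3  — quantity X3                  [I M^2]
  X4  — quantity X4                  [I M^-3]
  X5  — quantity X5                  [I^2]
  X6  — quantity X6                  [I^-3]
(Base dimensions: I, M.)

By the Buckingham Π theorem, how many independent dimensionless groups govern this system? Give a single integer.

Write exponents as rows I,M / cols m,i,X1,X2,X3,X4,X5,X6:
  I: [ 0  1 -2  2  1  1  2 -3]
  M: [ 1  0 -2 -2  2 -3  0  0]
Echelon form has 2 nonzero rows (pivots: m,i)
n=8, r=2 ⇒ 6 dimensionless groups

6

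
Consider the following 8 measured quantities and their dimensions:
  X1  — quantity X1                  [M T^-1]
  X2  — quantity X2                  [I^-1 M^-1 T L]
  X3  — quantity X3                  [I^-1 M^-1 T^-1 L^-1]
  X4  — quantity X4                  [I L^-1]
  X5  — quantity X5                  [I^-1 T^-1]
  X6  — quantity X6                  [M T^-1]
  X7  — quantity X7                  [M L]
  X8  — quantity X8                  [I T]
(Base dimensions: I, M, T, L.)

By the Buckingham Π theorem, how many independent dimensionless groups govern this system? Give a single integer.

Exponent matrix [I,M,T,L] × [X1,X2,X3,X4,X5,X6,X7,X8]:
  I: [ 0 -1 -1  1 -1  0  0  1]
  M: [ 1 -1 -1  0  0  1  1  0]
  T: [-1  1 -1  0 -1 -1  0  1]
  L: [ 0  1 -1 -1  0  0  1  0]
Row reduction gives pivot columns X1,X2,X3; rank = 3
n=8, r=3 ⇒ 5 dimensionless groups

5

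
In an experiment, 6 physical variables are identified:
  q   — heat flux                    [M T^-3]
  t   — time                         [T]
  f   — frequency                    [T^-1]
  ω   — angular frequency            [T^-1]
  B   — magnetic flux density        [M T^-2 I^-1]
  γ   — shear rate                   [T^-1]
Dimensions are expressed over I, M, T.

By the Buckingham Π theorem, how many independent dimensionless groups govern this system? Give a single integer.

Dimensional matrix (I×M×T by q×t×f×ω×B×γ):
  I: [ 0  0  0  0 -1  0]
  M: [ 1  0  0  0  1  0]
  T: [-3  1 -1 -1 -2 -1]
RREF → pivots at {q,t,B} ⇒ r = 3
n=6, r=3 ⇒ 3 dimensionless groups

3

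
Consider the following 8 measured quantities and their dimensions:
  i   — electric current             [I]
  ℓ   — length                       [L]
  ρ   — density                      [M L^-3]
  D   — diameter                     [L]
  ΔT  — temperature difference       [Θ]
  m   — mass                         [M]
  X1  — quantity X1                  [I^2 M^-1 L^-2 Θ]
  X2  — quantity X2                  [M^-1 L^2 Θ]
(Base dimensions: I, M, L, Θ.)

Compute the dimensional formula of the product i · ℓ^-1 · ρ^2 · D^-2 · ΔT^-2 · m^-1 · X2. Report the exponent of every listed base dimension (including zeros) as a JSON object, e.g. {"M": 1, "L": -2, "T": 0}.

Dimensional matrix (I×M×L×Θ by i×ℓ×ρ×D×ΔT×m×X1×X2):
  I: [ 1  0  0  0  0  0  2  0]
  M: [ 0  0  1  0  0  1 -1 -1]
  L: [ 0  1 -3  1  0  0 -2  2]
  Θ: [ 0  0  0  0  1  0  1  1]
  [I]: (1)·1+(-1)·0+(2)·0+(-2)·0+(-2)·0+(-1)·0+(1)·0 = 1
  [M]: (1)·0+(-1)·0+(2)·1+(-2)·0+(-2)·0+(-1)·1+(1)·-1 = 0
  [L]: (1)·0+(-1)·1+(2)·-3+(-2)·1+(-2)·0+(-1)·0+(1)·2 = -7
  [Θ]: (1)·0+(-1)·0+(2)·0+(-2)·0+(-2)·1+(-1)·0+(1)·1 = -1
⇒ I L^-7 Θ^-1

{"I": 1, "M": 0, "L": -7, "Θ": -1}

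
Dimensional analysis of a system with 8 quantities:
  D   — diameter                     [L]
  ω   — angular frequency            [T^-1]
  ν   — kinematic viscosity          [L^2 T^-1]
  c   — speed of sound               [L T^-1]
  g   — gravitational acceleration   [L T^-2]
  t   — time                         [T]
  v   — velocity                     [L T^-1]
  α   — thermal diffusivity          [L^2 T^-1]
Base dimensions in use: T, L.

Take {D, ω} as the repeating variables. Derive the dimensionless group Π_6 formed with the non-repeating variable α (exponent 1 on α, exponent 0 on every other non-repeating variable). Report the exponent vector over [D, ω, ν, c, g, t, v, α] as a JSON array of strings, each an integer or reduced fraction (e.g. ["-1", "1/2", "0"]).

Dimensional matrix (T×L by D×ω×ν×c×g×t×v×α):
  T: [ 0 -1 -1 -1 -2  1 -1 -1]
  L: [ 1  0  2  1  1  0  1  2]
RREF → pivots at {D,ω} ⇒ r = 2
Repeat: D,ω; free: ν,c,g,t,v,α
RREF:
  r0: [   1    0    2    1    1    0    1    2]
  r1: [   0    1    1    1    2   -1    1    1]
Fix exponent of α at 1, ν at 0, c at 0, g at 0, t at 0, v at 0; solve each RREF row for its pivot's exponent:
  r0: exp(D) + (2)·1 = 0 ⇒ exp(D) = -2
  r1: exp(ω) + (1)·1 = 0 ⇒ exp(ω) = -1
Π_6 = D^-2 · ω^-1 · α

["-2", "-1", "0", "0", "0", "0", "0", "1"]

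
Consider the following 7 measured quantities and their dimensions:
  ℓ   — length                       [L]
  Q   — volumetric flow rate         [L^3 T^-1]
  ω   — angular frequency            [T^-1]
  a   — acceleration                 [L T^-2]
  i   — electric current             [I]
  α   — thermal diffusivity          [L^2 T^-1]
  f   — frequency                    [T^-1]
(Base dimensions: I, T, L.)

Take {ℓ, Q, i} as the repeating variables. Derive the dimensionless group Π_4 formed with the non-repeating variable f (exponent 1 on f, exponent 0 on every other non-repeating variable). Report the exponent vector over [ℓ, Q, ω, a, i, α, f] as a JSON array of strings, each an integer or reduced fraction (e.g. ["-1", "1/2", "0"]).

Dimensional matrix (I×T×L by ℓ×Q×ω×a×i×α×f):
  I: [ 0  0  0  0  1  0  0]
  T: [ 0 -1 -1 -2  0 -1 -1]
  L: [ 1  3  0  1  0  2  0]
Row reduction gives pivot columns ℓ,Q,i; rank = 3
Repeat: ℓ,Q,i; free: ω,a,α,f
RREF:
  r0: [   1    0   -3   -5    0   -1   -3]
  r1: [   0    1    1    2    0    1    1]
  r2: [   0    0    0    0    1    0    0]
Fix exponent of f at 1, ω at 0, a at 0, α at 0; solve each RREF row for its pivot's exponent:
  r0: exp(ℓ) + (-3)·1 = 0 ⇒ exp(ℓ) = 3
  r1: exp(Q) + (1)·1 = 0 ⇒ exp(Q) = -1
  r2: exp(i) + (0)·1 = 0 ⇒ exp(i) = 0
Π_4 = ℓ^3 · Q^-1 · f

["3", "-1", "0", "0", "0", "0", "1"]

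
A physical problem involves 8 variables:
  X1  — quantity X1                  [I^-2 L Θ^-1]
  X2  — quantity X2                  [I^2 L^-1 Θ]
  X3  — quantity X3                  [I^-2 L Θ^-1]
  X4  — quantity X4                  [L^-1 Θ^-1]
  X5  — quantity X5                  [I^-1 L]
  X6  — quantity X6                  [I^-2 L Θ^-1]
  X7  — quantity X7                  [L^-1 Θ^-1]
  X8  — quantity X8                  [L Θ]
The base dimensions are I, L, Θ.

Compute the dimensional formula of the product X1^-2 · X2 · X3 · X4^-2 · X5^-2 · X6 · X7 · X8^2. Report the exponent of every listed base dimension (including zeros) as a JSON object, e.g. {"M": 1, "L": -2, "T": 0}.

Exponent matrix [I,L,Θ] × [X1,X2,X3,X4,X5,X6,X7,X8]:
  I: [-2  2 -2  0 -1 -2  0  0]
  L: [ 1 -1  1 -1  1  1 -1  1]
  Θ: [-1  1 -1 -1  0 -1 -1  1]
  [I]: (-2)·-2+(1)·2+(1)·-2+(-2)·0+(-2)·-1+(1)·-2+(1)·0+(2)·0 = 4
  [L]: (-2)·1+(1)·-1+(1)·1+(-2)·-1+(-2)·1+(1)·1+(1)·-1+(2)·1 = 0
  [Θ]: (-2)·-1+(1)·1+(1)·-1+(-2)·-1+(-2)·0+(1)·-1+(1)·-1+(2)·1 = 4
⇒ I^4 Θ^4

{"I": 4, "L": 0, "Θ": 4}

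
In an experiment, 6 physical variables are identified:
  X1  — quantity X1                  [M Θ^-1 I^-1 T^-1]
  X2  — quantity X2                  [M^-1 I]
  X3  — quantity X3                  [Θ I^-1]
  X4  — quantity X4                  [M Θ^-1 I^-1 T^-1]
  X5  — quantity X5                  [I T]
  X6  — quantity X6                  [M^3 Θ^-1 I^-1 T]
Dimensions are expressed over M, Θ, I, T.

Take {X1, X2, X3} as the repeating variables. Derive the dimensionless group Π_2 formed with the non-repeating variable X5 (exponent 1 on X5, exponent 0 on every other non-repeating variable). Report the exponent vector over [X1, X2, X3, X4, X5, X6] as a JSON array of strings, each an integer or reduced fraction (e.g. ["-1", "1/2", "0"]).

Exponent matrix [M,Θ,I,T] × [X1,X2,X3,X4,X5,X6]:
  M: [ 1 -1  0  1  0  3]
  Θ: [-1  0  1 -1  0 -1]
  I: [-1  1 -1 -1  1 -1]
  T: [-1  0  0 -1  1  1]
RREF → pivots at {X1,X2,X3} ⇒ r = 3
Pivot set = {X1,X2,X3}, free = {X4,X5,X6}
RREF:
  r0: [   1    0    0    1   -1   -1]
  r1: [   0    1    0    0   -1   -4]
  r2: [   0    0    1    0   -1   -2]
  r3: [   0    0    0    0    0    0]
Fix exponent of X5 at 1, X4 at 0, X6 at 0; solve each RREF row for its pivot's exponent:
  r0: exp(X1) + (-1)·1 = 0 ⇒ exp(X1) = 1
  r1: exp(X2) + (-1)·1 = 0 ⇒ exp(X2) = 1
  r2: exp(X3) + (-1)·1 = 0 ⇒ exp(X3) = 1
Π_2 = X1 · X2 · X3 · X5

["1", "1", "1", "0", "1", "0"]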